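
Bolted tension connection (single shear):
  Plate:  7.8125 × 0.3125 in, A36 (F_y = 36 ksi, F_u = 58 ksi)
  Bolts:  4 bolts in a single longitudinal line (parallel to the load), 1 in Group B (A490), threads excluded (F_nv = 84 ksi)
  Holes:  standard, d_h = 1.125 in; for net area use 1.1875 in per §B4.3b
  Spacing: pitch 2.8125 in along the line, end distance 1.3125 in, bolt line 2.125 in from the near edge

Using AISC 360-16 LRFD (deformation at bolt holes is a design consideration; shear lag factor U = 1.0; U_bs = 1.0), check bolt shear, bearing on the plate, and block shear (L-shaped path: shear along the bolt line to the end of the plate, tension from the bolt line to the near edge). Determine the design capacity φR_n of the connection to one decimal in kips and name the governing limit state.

Bolt shear: A_b = π(1)²/4 = 0.7854 in². φR_n = 0.75 × 84 × 0.7854 × 4 × 1 = 197.9 kips.
Bearing (0.3125 in plate, F_u = 58 ksi): end bolts L_c = 1.3125 − 1.125/2 = 0.75, R_n = min(1.2×0.75×0.3125×58, 2.4×1×0.3125×58) = 16.313 kips/bolt; interior L_c = 2.8125 − 1.125 = 1.6875, R_n = 36.703 kips/bolt. φR_n = 0.75 × (1×16.313 + 3×36.703) = 94.8 kips.
Block shear: shear path 1×[1.3125+3×2.8125] = 1×9.75 in, A_gv = 3.0469, A_nv = 1×(9.75 − 3.5×1.1875)×0.3125 = 1.748 in²; tension to near edge: (2.125 − 0.5×1.1875)×0.3125 = 0.47852 in². R_n = min(0.6×58×1.748, 0.6×36×3.0469) + 1.0×58×0.47852 = min(60.83, 65.813) + 27.754 = 88.584 kips. φR_n = 0.75 × 88.584 = 66.4 kips.
Governing: min(197.9, 94.8, 66.4) = 66.4 kips → block shear.

66.4 kips (block shear governs)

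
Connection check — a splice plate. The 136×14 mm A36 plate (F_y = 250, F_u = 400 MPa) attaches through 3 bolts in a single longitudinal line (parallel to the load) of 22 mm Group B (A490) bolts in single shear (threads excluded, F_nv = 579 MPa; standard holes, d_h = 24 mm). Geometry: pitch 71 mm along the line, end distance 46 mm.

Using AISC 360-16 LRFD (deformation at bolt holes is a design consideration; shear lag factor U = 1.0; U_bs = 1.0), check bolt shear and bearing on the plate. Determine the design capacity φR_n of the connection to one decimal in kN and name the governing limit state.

Bolt shear: A_b = π(22)²/4 = 380.13 mm². φR_n = 0.75 × 579 × 380.13 × 3 × 1 = 495.2 kN.
Bearing (14 mm plate, F_u = 400 MPa): end bolts L_c = 46 − 24/2 = 34, R_n = min(1.2×34×14×400, 2.4×22×14×400) = 228.48 kN/bolt; interior L_c = 71 − 24 = 47, R_n = 295.68 kN/bolt. φR_n = 0.75 × (1×228.48 + 2×295.68) = 614.9 kN.
Governing: min(495.2, 614.9) = 495.2 kN → bolt shear.

495.2 kN (bolt shear governs)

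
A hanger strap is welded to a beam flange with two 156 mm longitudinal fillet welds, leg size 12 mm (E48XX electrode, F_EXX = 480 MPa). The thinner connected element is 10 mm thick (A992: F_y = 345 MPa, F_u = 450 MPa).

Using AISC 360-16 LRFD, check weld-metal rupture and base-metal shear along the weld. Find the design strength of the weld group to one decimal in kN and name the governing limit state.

Weld metal: throat = 0.707×12 = 8.484 mm, L = 2×156 = 312 mm. φR_n = 0.75 × 0.6 × 480 × 8.484 × 312 = 571.8 kN.
Base metal shear (10 mm plate): yield φR_n = 1.0×0.6×345×10×312 = 645.8 kN; rupture φR_n = 0.75×0.6×450×10×312 = 631.8 kN; take 631.8 kN (rupture).
Governing: min(571.8, 631.8) = 571.8 kN → weld metal.

571.8 kN (weld metal governs)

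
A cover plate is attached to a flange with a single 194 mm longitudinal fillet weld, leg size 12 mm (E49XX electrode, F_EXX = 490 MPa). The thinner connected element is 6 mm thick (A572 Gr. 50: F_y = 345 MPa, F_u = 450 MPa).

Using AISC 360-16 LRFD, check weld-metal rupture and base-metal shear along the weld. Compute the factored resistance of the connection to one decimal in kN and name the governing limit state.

235.7 kN (base-metal shear governs)

Weld metal: throat = 0.707×12 = 8.484 mm, L = 194 mm. φR_n = 0.75 × 0.6 × 490 × 8.484 × 194 = 362.9 kN.
Base metal shear (6 mm plate): yield φR_n = 1.0×0.6×345×6×194 = 240.9 kN; rupture φR_n = 0.75×0.6×450×6×194 = 235.7 kN; take 235.7 kN (rupture).
Governing: min(362.9, 235.7) = 235.7 kN → base-metal shear.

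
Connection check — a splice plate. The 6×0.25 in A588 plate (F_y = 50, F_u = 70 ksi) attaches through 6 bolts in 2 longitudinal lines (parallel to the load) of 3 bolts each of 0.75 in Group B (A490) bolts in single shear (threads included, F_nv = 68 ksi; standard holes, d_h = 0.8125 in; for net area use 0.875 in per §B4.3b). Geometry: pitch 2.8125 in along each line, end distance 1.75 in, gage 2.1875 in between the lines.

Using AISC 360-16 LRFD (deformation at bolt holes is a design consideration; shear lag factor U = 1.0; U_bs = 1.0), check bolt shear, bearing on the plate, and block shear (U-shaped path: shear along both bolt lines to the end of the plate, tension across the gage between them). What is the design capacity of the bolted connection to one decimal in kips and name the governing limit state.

Bolt shear: A_b = π(0.75)²/4 = 0.44179 in². φR_n = 0.75 × 68 × 0.44179 × 6 × 1 = 135.2 kips.
Bearing (0.25 in plate, F_u = 70 ksi): end bolts L_c = 1.75 − 0.8125/2 = 1.34375, R_n = min(1.2×1.34375×0.25×70, 2.4×0.75×0.25×70) = 28.219 kips/bolt; interior L_c = 2.8125 − 0.8125 = 2, R_n = 31.5 kips/bolt. φR_n = 0.75 × (2×28.219 + 4×31.5) = 136.8 kips.
Block shear: shear path 2×[1.75+2×2.8125] = 2×7.375 in, A_gv = 3.6875, A_nv = 2×(7.375 − 2.5×0.875)×0.25 = 2.5938 in²; tension across gage: (2.1875 − 1×0.875)×0.25 = 0.32813 in². R_n = min(0.6×70×2.5938, 0.6×50×3.6875) + 1.0×70×0.32813 = min(108.94, 110.63) + 22.969 = 131.91 kips. φR_n = 0.75 × 131.91 = 98.9 kips.
Governing: min(135.2, 136.8, 98.9) = 98.9 kips → block shear.

98.9 kips (block shear governs)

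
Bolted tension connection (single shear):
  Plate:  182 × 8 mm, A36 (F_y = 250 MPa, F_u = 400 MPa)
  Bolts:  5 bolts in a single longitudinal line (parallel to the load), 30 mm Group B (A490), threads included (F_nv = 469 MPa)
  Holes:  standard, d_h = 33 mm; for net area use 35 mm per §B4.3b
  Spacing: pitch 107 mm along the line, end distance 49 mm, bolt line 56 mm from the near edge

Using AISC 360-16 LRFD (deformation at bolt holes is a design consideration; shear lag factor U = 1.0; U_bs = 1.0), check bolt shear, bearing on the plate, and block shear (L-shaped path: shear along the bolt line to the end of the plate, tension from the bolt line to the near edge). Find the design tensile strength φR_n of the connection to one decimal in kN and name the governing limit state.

Bolt shear: A_b = π(30)²/4 = 706.86 mm². φR_n = 0.75 × 469 × 706.86 × 5 × 1 = 1243.2 kN.
Bearing (8 mm plate, F_u = 400 MPa): end bolts L_c = 49 − 33/2 = 32.5, R_n = min(1.2×32.5×8×400, 2.4×30×8×400) = 124.8 kN/bolt; interior L_c = 107 − 33 = 74, R_n = 230.4 kN/bolt. φR_n = 0.75 × (1×124.8 + 4×230.4) = 784.8 kN.
Block shear: shear path 1×[49+4×107] = 1×477 mm, A_gv = 3816, A_nv = 1×(477 − 4.5×35)×8 = 2556 mm²; tension to near edge: (56 − 0.5×35)×8 = 308 mm². R_n = min(0.6×400×2556, 0.6×250×3816) + 1.0×400×308 = min(613.44, 572.4) + 123.2 = 695.6 kN. φR_n = 0.75 × 695.6 = 521.7 kN.
Governing: min(1243.2, 784.8, 521.7) = 521.7 kN → block shear.

521.7 kN (block shear governs)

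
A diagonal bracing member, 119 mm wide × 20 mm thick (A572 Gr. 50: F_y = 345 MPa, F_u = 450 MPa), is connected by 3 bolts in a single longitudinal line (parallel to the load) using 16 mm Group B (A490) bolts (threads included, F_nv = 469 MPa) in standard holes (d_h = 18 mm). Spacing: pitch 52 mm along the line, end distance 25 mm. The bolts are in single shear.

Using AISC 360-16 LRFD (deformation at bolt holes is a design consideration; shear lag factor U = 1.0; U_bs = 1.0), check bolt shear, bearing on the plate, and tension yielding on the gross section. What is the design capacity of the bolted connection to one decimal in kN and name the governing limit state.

212.2 kN (bolt shear governs)

Bolt shear: A_b = π(16)²/4 = 201.06 mm². φR_n = 0.75 × 469 × 201.06 × 3 × 1 = 212.2 kN.
Bearing (20 mm plate, F_u = 450 MPa): end bolts L_c = 25 − 18/2 = 16, R_n = min(1.2×16×20×450, 2.4×16×20×450) = 172.8 kN/bolt; interior L_c = 52 − 18 = 34, R_n = 345.6 kN/bolt. φR_n = 0.75 × (1×172.8 + 2×345.6) = 648.0 kN.
Tension yield (gross): A_g = 119×20 = 2380 mm². φR_n = 0.90 × 345 × 2380 = 739.0 kN.
Governing: min(212.2, 648.0, 739.0) = 212.2 kN → bolt shear.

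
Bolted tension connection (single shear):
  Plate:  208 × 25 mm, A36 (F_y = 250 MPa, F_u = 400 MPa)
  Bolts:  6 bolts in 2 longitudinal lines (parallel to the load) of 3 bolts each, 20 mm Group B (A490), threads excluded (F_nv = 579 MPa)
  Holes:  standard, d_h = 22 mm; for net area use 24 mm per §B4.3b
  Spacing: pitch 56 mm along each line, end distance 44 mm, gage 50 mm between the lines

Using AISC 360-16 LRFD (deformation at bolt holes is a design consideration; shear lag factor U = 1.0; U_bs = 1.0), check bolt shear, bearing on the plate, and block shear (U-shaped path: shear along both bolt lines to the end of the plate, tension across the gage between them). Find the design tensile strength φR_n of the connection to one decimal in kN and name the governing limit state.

Bolt shear: A_b = π(20)²/4 = 314.16 mm². φR_n = 0.75 × 579 × 314.16 × 6 × 1 = 818.5 kN.
Bearing (25 mm plate, F_u = 400 MPa): end bolts L_c = 44 − 22/2 = 33, R_n = min(1.2×33×25×400, 2.4×20×25×400) = 396 kN/bolt; interior L_c = 56 − 22 = 34, R_n = 408 kN/bolt. φR_n = 0.75 × (2×396 + 4×408) = 1818.0 kN.
Block shear: shear path 2×[44+2×56] = 2×156 mm, A_gv = 7800, A_nv = 2×(156 − 2.5×24)×25 = 4800 mm²; tension across gage: (50 − 1×24)×25 = 650 mm². R_n = min(0.6×400×4800, 0.6×250×7800) + 1.0×400×650 = min(1152, 1170) + 260 = 1412 kN. φR_n = 0.75 × 1412 = 1059.0 kN.
Governing: min(818.5, 1818.0, 1059.0) = 818.5 kN → bolt shear.

818.5 kN (bolt shear governs)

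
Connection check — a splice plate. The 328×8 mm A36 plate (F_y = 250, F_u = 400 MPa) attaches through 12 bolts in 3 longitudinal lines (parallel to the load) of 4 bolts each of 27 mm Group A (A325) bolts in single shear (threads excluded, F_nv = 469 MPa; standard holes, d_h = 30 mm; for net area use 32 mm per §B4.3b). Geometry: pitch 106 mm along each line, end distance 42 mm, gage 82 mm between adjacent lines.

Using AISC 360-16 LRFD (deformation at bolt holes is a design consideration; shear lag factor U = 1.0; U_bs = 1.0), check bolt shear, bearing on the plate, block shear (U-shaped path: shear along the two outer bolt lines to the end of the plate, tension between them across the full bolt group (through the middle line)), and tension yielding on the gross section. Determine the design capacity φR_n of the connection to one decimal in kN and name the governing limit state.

590.4 kN (gross-section yield governs)

Bolt shear: A_b = π(27)²/4 = 572.56 mm². φR_n = 0.75 × 469 × 572.56 × 12 × 1 = 2416.8 kN.
Bearing (8 mm plate, F_u = 400 MPa): end bolts L_c = 42 − 30/2 = 27, R_n = min(1.2×27×8×400, 2.4×27×8×400) = 103.68 kN/bolt; interior L_c = 106 − 30 = 76, R_n = 207.36 kN/bolt. φR_n = 0.75 × (3×103.68 + 9×207.36) = 1633.0 kN.
Block shear: shear path 2×[42+3×106] = 2×360 mm, A_gv = 5760, A_nv = 2×(360 − 3.5×32)×8 = 3968 mm²; tension across gage: (164 − 2×32)×8 = 800 mm². R_n = min(0.6×400×3968, 0.6×250×5760) + 1.0×400×800 = min(952.32, 864) + 320 = 1184 kN. φR_n = 0.75 × 1184 = 888.0 kN.
Tension yield (gross): A_g = 328×8 = 2624 mm². φR_n = 0.90 × 250 × 2624 = 590.4 kN.
Governing: min(2416.8, 1633.0, 888.0, 590.4) = 590.4 kN → gross-section yield.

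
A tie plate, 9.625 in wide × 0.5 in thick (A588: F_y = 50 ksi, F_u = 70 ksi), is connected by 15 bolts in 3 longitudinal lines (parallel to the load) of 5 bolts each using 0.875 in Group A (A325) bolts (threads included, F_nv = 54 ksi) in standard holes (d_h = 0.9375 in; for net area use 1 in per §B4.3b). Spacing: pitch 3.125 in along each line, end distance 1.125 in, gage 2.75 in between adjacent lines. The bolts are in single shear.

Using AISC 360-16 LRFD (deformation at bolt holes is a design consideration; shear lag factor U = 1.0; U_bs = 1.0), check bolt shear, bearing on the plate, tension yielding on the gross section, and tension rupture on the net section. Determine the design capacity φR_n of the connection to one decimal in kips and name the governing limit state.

Bolt shear: A_b = π(0.875)²/4 = 0.60132 in². φR_n = 0.75 × 54 × 0.60132 × 15 × 1 = 365.3 kips.
Bearing (0.5 in plate, F_u = 70 ksi): end bolts L_c = 1.125 − 0.9375/2 = 0.65625, R_n = min(1.2×0.65625×0.5×70, 2.4×0.875×0.5×70) = 27.563 kips/bolt; interior L_c = 3.125 − 0.9375 = 2.1875, R_n = 73.5 kips/bolt. φR_n = 0.75 × (3×27.563 + 12×73.5) = 723.5 kips.
Tension yield (gross): A_g = 9.625×0.5 = 4.8125 in². φR_n = 0.90 × 50 × 4.8125 = 216.6 kips.
Tension rupture (net): A_n = (9.625 − 3×1)×0.5 = 3.3125 in² (U = 1.0, A_e = A_n). φR_n = 0.75 × 70 × 3.3125 = 173.9 kips.
Governing: min(365.3, 723.5, 216.6, 173.9) = 173.9 kips → net-section rupture.

173.9 kips (net-section rupture governs)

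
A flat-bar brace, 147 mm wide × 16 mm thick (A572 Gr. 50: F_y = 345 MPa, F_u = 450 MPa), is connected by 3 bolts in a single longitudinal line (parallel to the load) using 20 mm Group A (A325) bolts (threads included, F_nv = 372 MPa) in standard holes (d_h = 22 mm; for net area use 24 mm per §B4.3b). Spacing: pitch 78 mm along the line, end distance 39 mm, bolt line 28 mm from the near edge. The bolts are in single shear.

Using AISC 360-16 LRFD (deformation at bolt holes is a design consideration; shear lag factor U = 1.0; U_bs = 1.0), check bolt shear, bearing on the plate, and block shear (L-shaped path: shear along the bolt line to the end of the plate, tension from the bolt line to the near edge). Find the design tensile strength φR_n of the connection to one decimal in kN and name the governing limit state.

Bolt shear: A_b = π(20)²/4 = 314.16 mm². φR_n = 0.75 × 372 × 314.16 × 3 × 1 = 263.0 kN.
Bearing (16 mm plate, F_u = 450 MPa): end bolts L_c = 39 − 22/2 = 28, R_n = min(1.2×28×16×450, 2.4×20×16×450) = 241.92 kN/bolt; interior L_c = 78 − 22 = 56, R_n = 345.6 kN/bolt. φR_n = 0.75 × (1×241.92 + 2×345.6) = 699.8 kN.
Block shear: shear path 1×[39+2×78] = 1×195 mm, A_gv = 3120, A_nv = 1×(195 − 2.5×24)×16 = 2160 mm²; tension to near edge: (28 − 0.5×24)×16 = 256 mm². R_n = min(0.6×450×2160, 0.6×345×3120) + 1.0×450×256 = min(583.2, 645.84) + 115.2 = 698.4 kN. φR_n = 0.75 × 698.4 = 523.8 kN.
Governing: min(263.0, 699.8, 523.8) = 263.0 kN → bolt shear.

263.0 kN (bolt shear governs)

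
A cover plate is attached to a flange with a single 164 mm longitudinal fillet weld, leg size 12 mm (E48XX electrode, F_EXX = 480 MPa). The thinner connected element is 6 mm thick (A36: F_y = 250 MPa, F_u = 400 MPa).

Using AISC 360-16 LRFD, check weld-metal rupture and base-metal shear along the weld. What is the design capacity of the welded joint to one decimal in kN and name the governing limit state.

Weld metal: throat = 0.707×12 = 8.484 mm, L = 164 mm. φR_n = 0.75 × 0.6 × 480 × 8.484 × 164 = 300.5 kN.
Base metal shear (6 mm plate): yield φR_n = 1.0×0.6×250×6×164 = 147.6 kN; rupture φR_n = 0.75×0.6×400×6×164 = 177.1 kN; take 147.6 kN (yield).
Governing: min(300.5, 147.6) = 147.6 kN → base-metal shear.

147.6 kN (base-metal shear governs)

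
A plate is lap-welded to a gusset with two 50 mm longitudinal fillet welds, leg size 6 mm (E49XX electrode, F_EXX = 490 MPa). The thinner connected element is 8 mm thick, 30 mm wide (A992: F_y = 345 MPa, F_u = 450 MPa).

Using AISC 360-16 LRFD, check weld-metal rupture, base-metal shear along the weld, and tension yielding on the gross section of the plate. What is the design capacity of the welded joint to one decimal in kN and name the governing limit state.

74.5 kN (gross-section yield governs)

Weld metal: throat = 0.707×6 = 4.242 mm, L = 2×50 = 100 mm. φR_n = 0.75 × 0.6 × 490 × 4.242 × 100 = 93.5 kN.
Base metal shear (8 mm plate): yield φR_n = 1.0×0.6×345×8×100 = 165.6 kN; rupture φR_n = 0.75×0.6×450×8×100 = 162.0 kN; take 162.0 kN (rupture).
Tension yield (gross): A_g = 30×8 = 240 mm². φR_n = 0.90 × 345 × 240 = 74.5 kN.
Governing: min(93.5, 162.0, 74.5) = 74.5 kN → gross-section yield.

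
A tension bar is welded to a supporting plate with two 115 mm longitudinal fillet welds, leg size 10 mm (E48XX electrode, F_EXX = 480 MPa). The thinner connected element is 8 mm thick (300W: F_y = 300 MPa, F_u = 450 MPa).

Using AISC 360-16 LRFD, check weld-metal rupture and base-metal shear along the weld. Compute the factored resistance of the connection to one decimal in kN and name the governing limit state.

Weld metal: throat = 0.707×10 = 7.07 mm, L = 2×115 = 230 mm. φR_n = 0.75 × 0.6 × 480 × 7.07 × 230 = 351.2 kN.
Base metal shear (8 mm plate): yield φR_n = 1.0×0.6×300×8×230 = 331.2 kN; rupture φR_n = 0.75×0.6×450×8×230 = 372.6 kN; take 331.2 kN (yield).
Governing: min(351.2, 331.2) = 331.2 kN → base-metal shear.

331.2 kN (base-metal shear governs)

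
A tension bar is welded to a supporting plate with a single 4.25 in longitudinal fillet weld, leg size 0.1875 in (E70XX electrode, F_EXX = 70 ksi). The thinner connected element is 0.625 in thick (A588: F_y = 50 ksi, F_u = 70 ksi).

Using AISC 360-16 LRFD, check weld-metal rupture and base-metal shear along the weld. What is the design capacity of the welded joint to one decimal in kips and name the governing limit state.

Weld metal: throat = 0.707×0.1875 = 0.13256 in, L = 4.25 in. φR_n = 0.75 × 0.6 × 70 × 0.13256 × 4.25 = 17.7 kips.
Base metal shear (0.625 in plate): yield φR_n = 1.0×0.6×50×0.625×4.25 = 79.7 kips; rupture φR_n = 0.75×0.6×70×0.625×4.25 = 83.7 kips; take 79.7 kips (yield).
Governing: min(17.7, 79.7) = 17.7 kips → weld metal.

17.7 kips (weld metal governs)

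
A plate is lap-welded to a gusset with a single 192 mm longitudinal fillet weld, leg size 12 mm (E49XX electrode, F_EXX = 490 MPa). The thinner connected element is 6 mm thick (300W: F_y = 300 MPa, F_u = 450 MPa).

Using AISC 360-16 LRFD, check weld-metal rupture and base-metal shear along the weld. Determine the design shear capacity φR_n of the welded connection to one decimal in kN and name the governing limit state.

207.4 kN (base-metal shear governs)

Weld metal: throat = 0.707×12 = 8.484 mm, L = 192 mm. φR_n = 0.75 × 0.6 × 490 × 8.484 × 192 = 359.2 kN.
Base metal shear (6 mm plate): yield φR_n = 1.0×0.6×300×6×192 = 207.4 kN; rupture φR_n = 0.75×0.6×450×6×192 = 233.3 kN; take 207.4 kN (yield).
Governing: min(359.2, 207.4) = 207.4 kN → base-metal shear.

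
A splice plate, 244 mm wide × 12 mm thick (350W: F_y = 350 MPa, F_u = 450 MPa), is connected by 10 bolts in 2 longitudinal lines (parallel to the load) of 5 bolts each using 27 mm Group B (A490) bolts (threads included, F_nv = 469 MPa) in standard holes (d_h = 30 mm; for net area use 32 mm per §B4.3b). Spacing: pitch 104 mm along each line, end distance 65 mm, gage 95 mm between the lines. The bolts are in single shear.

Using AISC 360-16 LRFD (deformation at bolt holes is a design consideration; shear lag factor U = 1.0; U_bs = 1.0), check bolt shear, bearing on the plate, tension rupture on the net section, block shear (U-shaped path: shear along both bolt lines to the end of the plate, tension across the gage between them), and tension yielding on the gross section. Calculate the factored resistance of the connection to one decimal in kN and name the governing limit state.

Bolt shear: A_b = π(27)²/4 = 572.56 mm². φR_n = 0.75 × 469 × 572.56 × 10 × 1 = 2014.0 kN.
Bearing (12 mm plate, F_u = 450 MPa): end bolts L_c = 65 − 30/2 = 50, R_n = min(1.2×50×12×450, 2.4×27×12×450) = 324 kN/bolt; interior L_c = 104 − 30 = 74, R_n = 349.92 kN/bolt. φR_n = 0.75 × (2×324 + 8×349.92) = 2585.5 kN.
Tension rupture (net): A_n = (244 − 2×32)×12 = 2160 mm² (U = 1.0, A_e = A_n). φR_n = 0.75 × 450 × 2160 = 729.0 kN.
Block shear: shear path 2×[65+4×104] = 2×481 mm, A_gv = 11544, A_nv = 2×(481 − 4.5×32)×12 = 8088 mm²; tension across gage: (95 − 1×32)×12 = 756 mm². R_n = min(0.6×450×8088, 0.6×350×11544) + 1.0×450×756 = min(2183.8, 2424.2) + 340.2 = 2524 kN. φR_n = 0.75 × 2524 = 1893.0 kN.
Tension yield (gross): A_g = 244×12 = 2928 mm². φR_n = 0.90 × 350 × 2928 = 922.3 kN.
Governing: min(2014.0, 2585.5, 729.0, 1893.0, 922.3) = 729.0 kN → net-section rupture.

729.0 kN (net-section rupture governs)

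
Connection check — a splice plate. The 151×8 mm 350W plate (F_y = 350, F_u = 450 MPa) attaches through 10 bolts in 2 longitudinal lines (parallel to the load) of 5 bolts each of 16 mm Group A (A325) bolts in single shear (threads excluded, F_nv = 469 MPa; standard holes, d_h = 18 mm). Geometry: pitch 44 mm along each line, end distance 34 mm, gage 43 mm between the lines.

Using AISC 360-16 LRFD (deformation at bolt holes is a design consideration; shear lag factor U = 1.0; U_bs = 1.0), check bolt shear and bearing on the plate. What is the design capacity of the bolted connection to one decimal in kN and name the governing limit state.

707.2 kN (bolt shear governs)

Bolt shear: A_b = π(16)²/4 = 201.06 mm². φR_n = 0.75 × 469 × 201.06 × 10 × 1 = 707.2 kN.
Bearing (8 mm plate, F_u = 450 MPa): end bolts L_c = 34 − 18/2 = 25, R_n = min(1.2×25×8×450, 2.4×16×8×450) = 108 kN/bolt; interior L_c = 44 − 18 = 26, R_n = 112.32 kN/bolt. φR_n = 0.75 × (2×108 + 8×112.32) = 835.9 kN.
Governing: min(707.2, 835.9) = 707.2 kN → bolt shear.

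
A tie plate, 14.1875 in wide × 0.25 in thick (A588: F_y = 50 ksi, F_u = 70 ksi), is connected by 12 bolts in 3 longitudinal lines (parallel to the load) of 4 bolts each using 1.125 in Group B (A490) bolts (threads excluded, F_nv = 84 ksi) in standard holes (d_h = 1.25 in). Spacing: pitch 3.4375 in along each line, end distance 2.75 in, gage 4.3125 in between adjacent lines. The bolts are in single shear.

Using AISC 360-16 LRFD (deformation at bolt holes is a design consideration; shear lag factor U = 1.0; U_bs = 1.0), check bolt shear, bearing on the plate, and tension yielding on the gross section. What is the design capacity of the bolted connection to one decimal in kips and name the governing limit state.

Bolt shear: A_b = π(1.125)²/4 = 0.99402 in². φR_n = 0.75 × 84 × 0.99402 × 12 × 1 = 751.5 kips.
Bearing (0.25 in plate, F_u = 70 ksi): end bolts L_c = 2.75 − 1.25/2 = 2.125, R_n = min(1.2×2.125×0.25×70, 2.4×1.125×0.25×70) = 44.625 kips/bolt; interior L_c = 3.4375 − 1.25 = 2.1875, R_n = 45.938 kips/bolt. φR_n = 0.75 × (3×44.625 + 9×45.938) = 410.5 kips.
Tension yield (gross): A_g = 14.1875×0.25 = 3.5469 in². φR_n = 0.90 × 50 × 3.5469 = 159.6 kips.
Governing: min(751.5, 410.5, 159.6) = 159.6 kips → gross-section yield.

159.6 kips (gross-section yield governs)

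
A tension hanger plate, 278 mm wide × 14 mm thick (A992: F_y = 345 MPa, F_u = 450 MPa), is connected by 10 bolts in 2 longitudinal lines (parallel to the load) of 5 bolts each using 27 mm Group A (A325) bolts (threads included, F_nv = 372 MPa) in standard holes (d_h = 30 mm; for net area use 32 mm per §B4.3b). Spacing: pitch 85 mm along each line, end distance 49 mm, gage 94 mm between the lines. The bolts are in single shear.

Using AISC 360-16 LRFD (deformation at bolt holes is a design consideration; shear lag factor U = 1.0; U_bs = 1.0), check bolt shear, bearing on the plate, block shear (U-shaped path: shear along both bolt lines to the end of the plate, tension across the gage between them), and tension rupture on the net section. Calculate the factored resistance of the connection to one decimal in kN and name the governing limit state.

1011.2 kN (net-section rupture governs)

Bolt shear: A_b = π(27)²/4 = 572.56 mm². φR_n = 0.75 × 372 × 572.56 × 10 × 1 = 1597.4 kN.
Bearing (14 mm plate, F_u = 450 MPa): end bolts L_c = 49 − 30/2 = 34, R_n = min(1.2×34×14×450, 2.4×27×14×450) = 257.04 kN/bolt; interior L_c = 85 − 30 = 55, R_n = 408.24 kN/bolt. φR_n = 0.75 × (2×257.04 + 8×408.24) = 2835.0 kN.
Block shear: shear path 2×[49+4×85] = 2×389 mm, A_gv = 10892, A_nv = 2×(389 − 4.5×32)×14 = 6860 mm²; tension across gage: (94 − 1×32)×14 = 868 mm². R_n = min(0.6×450×6860, 0.6×345×10892) + 1.0×450×868 = min(1852.2, 2254.6) + 390.6 = 2242.8 kN. φR_n = 0.75 × 2242.8 = 1682.1 kN.
Tension rupture (net): A_n = (278 − 2×32)×14 = 2996 mm² (U = 1.0, A_e = A_n). φR_n = 0.75 × 450 × 2996 = 1011.2 kN.
Governing: min(1597.4, 2835.0, 1682.1, 1011.2) = 1011.2 kN → net-section rupture.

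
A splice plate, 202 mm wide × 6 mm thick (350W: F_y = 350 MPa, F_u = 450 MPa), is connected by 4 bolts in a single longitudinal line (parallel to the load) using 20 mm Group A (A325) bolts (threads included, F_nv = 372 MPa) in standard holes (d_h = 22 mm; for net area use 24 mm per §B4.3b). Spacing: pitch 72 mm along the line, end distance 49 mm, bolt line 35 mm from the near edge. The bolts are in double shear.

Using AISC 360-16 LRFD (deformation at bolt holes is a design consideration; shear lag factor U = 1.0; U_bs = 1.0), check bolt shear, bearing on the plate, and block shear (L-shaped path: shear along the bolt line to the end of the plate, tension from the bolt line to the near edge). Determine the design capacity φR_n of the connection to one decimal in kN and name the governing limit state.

266.5 kN (block shear governs)

Bolt shear: A_b = π(20)²/4 = 314.16 mm². φR_n = 0.75 × 372 × 314.16 × 4 × 2 = 701.2 kN.
Bearing (6 mm plate, F_u = 450 MPa): end bolts L_c = 49 − 22/2 = 38, R_n = min(1.2×38×6×450, 2.4×20×6×450) = 123.12 kN/bolt; interior L_c = 72 − 22 = 50, R_n = 129.6 kN/bolt. φR_n = 0.75 × (1×123.12 + 3×129.6) = 383.9 kN.
Block shear: shear path 1×[49+3×72] = 1×265 mm, A_gv = 1590, A_nv = 1×(265 − 3.5×24)×6 = 1086 mm²; tension to near edge: (35 − 0.5×24)×6 = 138 mm². R_n = min(0.6×450×1086, 0.6×350×1590) + 1.0×450×138 = min(293.22, 333.9) + 62.1 = 355.32 kN. φR_n = 0.75 × 355.32 = 266.5 kN.
Governing: min(701.2, 383.9, 266.5) = 266.5 kN → block shear.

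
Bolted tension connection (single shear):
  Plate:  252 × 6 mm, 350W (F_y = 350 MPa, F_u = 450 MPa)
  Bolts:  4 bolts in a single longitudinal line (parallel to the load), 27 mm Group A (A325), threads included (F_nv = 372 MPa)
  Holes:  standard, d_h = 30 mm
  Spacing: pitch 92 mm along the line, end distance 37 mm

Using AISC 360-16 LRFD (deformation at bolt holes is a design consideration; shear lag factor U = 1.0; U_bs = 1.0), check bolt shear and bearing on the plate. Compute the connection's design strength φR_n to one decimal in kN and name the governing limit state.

Bolt shear: A_b = π(27)²/4 = 572.56 mm². φR_n = 0.75 × 372 × 572.56 × 4 × 1 = 639.0 kN.
Bearing (6 mm plate, F_u = 450 MPa): end bolts L_c = 37 − 30/2 = 22, R_n = min(1.2×22×6×450, 2.4×27×6×450) = 71.28 kN/bolt; interior L_c = 92 − 30 = 62, R_n = 174.96 kN/bolt. φR_n = 0.75 × (1×71.28 + 3×174.96) = 447.1 kN.
Governing: min(639.0, 447.1) = 447.1 kN → bearing.

447.1 kN (bearing governs)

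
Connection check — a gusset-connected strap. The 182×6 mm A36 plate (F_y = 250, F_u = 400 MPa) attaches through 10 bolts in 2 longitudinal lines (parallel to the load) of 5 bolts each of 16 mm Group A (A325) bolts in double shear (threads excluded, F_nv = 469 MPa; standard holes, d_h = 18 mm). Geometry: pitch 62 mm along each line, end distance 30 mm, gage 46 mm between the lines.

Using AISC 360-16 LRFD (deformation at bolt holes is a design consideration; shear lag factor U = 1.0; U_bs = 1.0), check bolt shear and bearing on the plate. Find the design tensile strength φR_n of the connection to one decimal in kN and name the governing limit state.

Bolt shear: A_b = π(16)²/4 = 201.06 mm². φR_n = 0.75 × 469 × 201.06 × 10 × 2 = 1414.5 kN.
Bearing (6 mm plate, F_u = 400 MPa): end bolts L_c = 30 − 18/2 = 21, R_n = min(1.2×21×6×400, 2.4×16×6×400) = 60.48 kN/bolt; interior L_c = 62 − 18 = 44, R_n = 92.16 kN/bolt. φR_n = 0.75 × (2×60.48 + 8×92.16) = 643.7 kN.
Governing: min(1414.5, 643.7) = 643.7 kN → bearing.

643.7 kN (bearing governs)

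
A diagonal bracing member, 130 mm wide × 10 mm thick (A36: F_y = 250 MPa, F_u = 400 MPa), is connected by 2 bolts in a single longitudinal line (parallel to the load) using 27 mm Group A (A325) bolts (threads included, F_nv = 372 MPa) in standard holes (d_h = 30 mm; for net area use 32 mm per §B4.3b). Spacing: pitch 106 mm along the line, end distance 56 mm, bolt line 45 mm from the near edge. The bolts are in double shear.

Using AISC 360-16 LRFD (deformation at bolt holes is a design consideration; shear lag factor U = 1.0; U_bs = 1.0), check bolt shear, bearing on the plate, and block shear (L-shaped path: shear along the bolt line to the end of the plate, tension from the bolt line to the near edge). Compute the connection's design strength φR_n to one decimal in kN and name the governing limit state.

269.3 kN (block shear governs)

Bolt shear: A_b = π(27)²/4 = 572.56 mm². φR_n = 0.75 × 372 × 572.56 × 2 × 2 = 639.0 kN.
Bearing (10 mm plate, F_u = 400 MPa): end bolts L_c = 56 − 30/2 = 41, R_n = min(1.2×41×10×400, 2.4×27×10×400) = 196.8 kN/bolt; interior L_c = 106 − 30 = 76, R_n = 259.2 kN/bolt. φR_n = 0.75 × (1×196.8 + 1×259.2) = 342.0 kN.
Block shear: shear path 1×[56+1×106] = 1×162 mm, A_gv = 1620, A_nv = 1×(162 − 1.5×32)×10 = 1140 mm²; tension to near edge: (45 − 0.5×32)×10 = 290 mm². R_n = min(0.6×400×1140, 0.6×250×1620) + 1.0×400×290 = min(273.6, 243) + 116 = 359 kN. φR_n = 0.75 × 359 = 269.3 kN.
Governing: min(639.0, 342.0, 269.3) = 269.3 kN → block shear.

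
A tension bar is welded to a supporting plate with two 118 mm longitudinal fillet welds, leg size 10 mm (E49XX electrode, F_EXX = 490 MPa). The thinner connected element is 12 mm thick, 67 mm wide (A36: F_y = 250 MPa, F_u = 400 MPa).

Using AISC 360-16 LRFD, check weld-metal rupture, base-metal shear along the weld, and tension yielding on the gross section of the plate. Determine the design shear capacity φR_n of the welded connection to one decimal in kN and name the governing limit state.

180.9 kN (gross-section yield governs)

Weld metal: throat = 0.707×10 = 7.07 mm, L = 2×118 = 236 mm. φR_n = 0.75 × 0.6 × 490 × 7.07 × 236 = 367.9 kN.
Base metal shear (12 mm plate): yield φR_n = 1.0×0.6×250×12×236 = 424.8 kN; rupture φR_n = 0.75×0.6×400×12×236 = 509.8 kN; take 424.8 kN (yield).
Tension yield (gross): A_g = 67×12 = 804 mm². φR_n = 0.90 × 250 × 804 = 180.9 kN.
Governing: min(367.9, 424.8, 180.9) = 180.9 kN → gross-section yield.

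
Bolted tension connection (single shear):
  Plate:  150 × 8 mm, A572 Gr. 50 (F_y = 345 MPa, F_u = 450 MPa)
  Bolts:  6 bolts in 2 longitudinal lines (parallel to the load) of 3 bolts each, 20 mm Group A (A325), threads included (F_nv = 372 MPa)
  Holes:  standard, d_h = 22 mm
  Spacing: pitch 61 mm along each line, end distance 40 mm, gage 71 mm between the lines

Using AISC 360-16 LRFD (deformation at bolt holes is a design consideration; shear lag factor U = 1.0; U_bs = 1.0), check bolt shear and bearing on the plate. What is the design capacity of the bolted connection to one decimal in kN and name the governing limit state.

525.9 kN (bolt shear governs)

Bolt shear: A_b = π(20)²/4 = 314.16 mm². φR_n = 0.75 × 372 × 314.16 × 6 × 1 = 525.9 kN.
Bearing (8 mm plate, F_u = 450 MPa): end bolts L_c = 40 − 22/2 = 29, R_n = min(1.2×29×8×450, 2.4×20×8×450) = 125.28 kN/bolt; interior L_c = 61 − 22 = 39, R_n = 168.48 kN/bolt. φR_n = 0.75 × (2×125.28 + 4×168.48) = 693.4 kN.
Governing: min(525.9, 693.4) = 525.9 kN → bolt shear.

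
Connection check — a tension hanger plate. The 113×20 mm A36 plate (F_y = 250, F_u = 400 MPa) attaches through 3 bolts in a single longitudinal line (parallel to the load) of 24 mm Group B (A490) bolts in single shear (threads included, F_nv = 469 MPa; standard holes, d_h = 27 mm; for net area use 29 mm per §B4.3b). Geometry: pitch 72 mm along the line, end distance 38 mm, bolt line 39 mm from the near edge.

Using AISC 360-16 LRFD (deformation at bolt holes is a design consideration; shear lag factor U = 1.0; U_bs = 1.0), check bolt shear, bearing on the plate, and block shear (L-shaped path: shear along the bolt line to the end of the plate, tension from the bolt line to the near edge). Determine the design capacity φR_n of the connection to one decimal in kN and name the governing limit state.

Bolt shear: A_b = π(24)²/4 = 452.39 mm². φR_n = 0.75 × 469 × 452.39 × 3 × 1 = 477.4 kN.
Bearing (20 mm plate, F_u = 400 MPa): end bolts L_c = 38 − 27/2 = 24.5, R_n = min(1.2×24.5×20×400, 2.4×24×20×400) = 235.2 kN/bolt; interior L_c = 72 − 27 = 45, R_n = 432 kN/bolt. φR_n = 0.75 × (1×235.2 + 2×432) = 824.4 kN.
Block shear: shear path 1×[38+2×72] = 1×182 mm, A_gv = 3640, A_nv = 1×(182 − 2.5×29)×20 = 2190 mm²; tension to near edge: (39 − 0.5×29)×20 = 490 mm². R_n = min(0.6×400×2190, 0.6×250×3640) + 1.0×400×490 = min(525.6, 546) + 196 = 721.6 kN. φR_n = 0.75 × 721.6 = 541.2 kN.
Governing: min(477.4, 824.4, 541.2) = 477.4 kN → bolt shear.

477.4 kN (bolt shear governs)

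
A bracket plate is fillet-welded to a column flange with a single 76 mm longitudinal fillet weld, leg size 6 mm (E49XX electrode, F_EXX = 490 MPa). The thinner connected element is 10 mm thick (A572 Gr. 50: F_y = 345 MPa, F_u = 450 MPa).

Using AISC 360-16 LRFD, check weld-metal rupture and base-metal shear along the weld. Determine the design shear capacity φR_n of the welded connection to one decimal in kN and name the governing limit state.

Weld metal: throat = 0.707×6 = 4.242 mm, L = 76 mm. φR_n = 0.75 × 0.6 × 490 × 4.242 × 76 = 71.1 kN.
Base metal shear (10 mm plate): yield φR_n = 1.0×0.6×345×10×76 = 157.3 kN; rupture φR_n = 0.75×0.6×450×10×76 = 153.9 kN; take 153.9 kN (rupture).
Governing: min(71.1, 153.9) = 71.1 kN → weld metal.

71.1 kN (weld metal governs)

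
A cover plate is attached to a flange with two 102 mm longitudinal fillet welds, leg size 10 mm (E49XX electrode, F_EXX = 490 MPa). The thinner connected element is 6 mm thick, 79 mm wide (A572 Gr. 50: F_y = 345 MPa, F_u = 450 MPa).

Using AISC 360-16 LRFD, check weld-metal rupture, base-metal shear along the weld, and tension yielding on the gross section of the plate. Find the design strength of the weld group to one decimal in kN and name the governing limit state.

Weld metal: throat = 0.707×10 = 7.07 mm, L = 2×102 = 204 mm. φR_n = 0.75 × 0.6 × 490 × 7.07 × 204 = 318.0 kN.
Base metal shear (6 mm plate): yield φR_n = 1.0×0.6×345×6×204 = 253.4 kN; rupture φR_n = 0.75×0.6×450×6×204 = 247.9 kN; take 247.9 kN (rupture).
Tension yield (gross): A_g = 79×6 = 474 mm². φR_n = 0.90 × 345 × 474 = 147.2 kN.
Governing: min(318.0, 247.9, 147.2) = 147.2 kN → gross-section yield.

147.2 kN (gross-section yield governs)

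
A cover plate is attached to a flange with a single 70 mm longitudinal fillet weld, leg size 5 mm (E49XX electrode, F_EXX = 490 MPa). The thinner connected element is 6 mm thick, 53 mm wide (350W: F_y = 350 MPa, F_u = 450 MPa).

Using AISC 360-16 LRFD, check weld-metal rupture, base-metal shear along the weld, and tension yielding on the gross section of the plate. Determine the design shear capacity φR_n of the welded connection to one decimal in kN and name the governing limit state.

54.6 kN (weld metal governs)

Weld metal: throat = 0.707×5 = 3.535 mm, L = 70 mm. φR_n = 0.75 × 0.6 × 490 × 3.535 × 70 = 54.6 kN.
Base metal shear (6 mm plate): yield φR_n = 1.0×0.6×350×6×70 = 88.2 kN; rupture φR_n = 0.75×0.6×450×6×70 = 85.1 kN; take 85.1 kN (rupture).
Tension yield (gross): A_g = 53×6 = 318 mm². φR_n = 0.90 × 350 × 318 = 100.2 kN.
Governing: min(54.6, 85.1, 100.2) = 54.6 kN → weld metal.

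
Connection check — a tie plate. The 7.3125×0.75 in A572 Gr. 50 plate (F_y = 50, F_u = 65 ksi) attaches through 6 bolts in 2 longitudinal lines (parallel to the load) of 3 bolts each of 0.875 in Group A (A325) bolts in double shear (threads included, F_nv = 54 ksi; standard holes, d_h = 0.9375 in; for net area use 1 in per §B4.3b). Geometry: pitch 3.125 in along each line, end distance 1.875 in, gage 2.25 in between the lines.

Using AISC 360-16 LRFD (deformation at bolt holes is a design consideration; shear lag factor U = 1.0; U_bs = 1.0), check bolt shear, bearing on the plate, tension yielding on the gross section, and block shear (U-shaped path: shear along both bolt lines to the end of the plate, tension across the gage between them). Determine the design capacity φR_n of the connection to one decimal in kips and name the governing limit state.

Bolt shear: A_b = π(0.875)²/4 = 0.60132 in². φR_n = 0.75 × 54 × 0.60132 × 6 × 2 = 292.2 kips.
Bearing (0.75 in plate, F_u = 65 ksi): end bolts L_c = 1.875 − 0.9375/2 = 1.40625, R_n = min(1.2×1.40625×0.75×65, 2.4×0.875×0.75×65) = 82.266 kips/bolt; interior L_c = 3.125 − 0.9375 = 2.1875, R_n = 102.38 kips/bolt. φR_n = 0.75 × (2×82.266 + 4×102.38) = 430.5 kips.
Tension yield (gross): A_g = 7.3125×0.75 = 5.4844 in². φR_n = 0.90 × 50 × 5.4844 = 246.8 kips.
Block shear: shear path 2×[1.875+2×3.125] = 2×8.125 in, A_gv = 12.188, A_nv = 2×(8.125 − 2.5×1)×0.75 = 8.4375 in²; tension across gage: (2.25 − 1×1)×0.75 = 0.9375 in². R_n = min(0.6×65×8.4375, 0.6×50×12.188) + 1.0×65×0.9375 = min(329.06, 365.64) + 60.938 = 390 kips. φR_n = 0.75 × 390 = 292.5 kips.
Governing: min(292.2, 430.5, 246.8, 292.5) = 246.8 kips → gross-section yield.

246.8 kips (gross-section yield governs)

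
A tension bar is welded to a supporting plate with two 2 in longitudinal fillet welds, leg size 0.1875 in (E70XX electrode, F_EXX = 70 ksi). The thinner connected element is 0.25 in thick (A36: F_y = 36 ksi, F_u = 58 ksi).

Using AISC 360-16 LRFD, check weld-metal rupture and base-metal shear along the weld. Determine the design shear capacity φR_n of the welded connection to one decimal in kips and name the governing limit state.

16.7 kips (weld metal governs)

Weld metal: throat = 0.707×0.1875 = 0.13256 in, L = 2×2 = 4 in. φR_n = 0.75 × 0.6 × 70 × 0.13256 × 4 = 16.7 kips.
Base metal shear (0.25 in plate): yield φR_n = 1.0×0.6×36×0.25×4 = 21.6 kips; rupture φR_n = 0.75×0.6×58×0.25×4 = 26.1 kips; take 21.6 kips (yield).
Governing: min(16.7, 21.6) = 16.7 kips → weld metal.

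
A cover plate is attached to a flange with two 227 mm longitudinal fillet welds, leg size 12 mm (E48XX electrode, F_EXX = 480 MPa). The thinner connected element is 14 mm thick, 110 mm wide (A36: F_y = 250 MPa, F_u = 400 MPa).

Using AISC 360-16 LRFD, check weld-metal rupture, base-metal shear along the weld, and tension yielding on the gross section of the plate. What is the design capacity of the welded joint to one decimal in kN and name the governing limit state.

Weld metal: throat = 0.707×12 = 8.484 mm, L = 2×227 = 454 mm. φR_n = 0.75 × 0.6 × 480 × 8.484 × 454 = 832.0 kN.
Base metal shear (14 mm plate): yield φR_n = 1.0×0.6×250×14×454 = 953.4 kN; rupture φR_n = 0.75×0.6×400×14×454 = 1144.1 kN; take 953.4 kN (yield).
Tension yield (gross): A_g = 110×14 = 1540 mm². φR_n = 0.90 × 250 × 1540 = 346.5 kN.
Governing: min(832.0, 953.4, 346.5) = 346.5 kN → gross-section yield.

346.5 kN (gross-section yield governs)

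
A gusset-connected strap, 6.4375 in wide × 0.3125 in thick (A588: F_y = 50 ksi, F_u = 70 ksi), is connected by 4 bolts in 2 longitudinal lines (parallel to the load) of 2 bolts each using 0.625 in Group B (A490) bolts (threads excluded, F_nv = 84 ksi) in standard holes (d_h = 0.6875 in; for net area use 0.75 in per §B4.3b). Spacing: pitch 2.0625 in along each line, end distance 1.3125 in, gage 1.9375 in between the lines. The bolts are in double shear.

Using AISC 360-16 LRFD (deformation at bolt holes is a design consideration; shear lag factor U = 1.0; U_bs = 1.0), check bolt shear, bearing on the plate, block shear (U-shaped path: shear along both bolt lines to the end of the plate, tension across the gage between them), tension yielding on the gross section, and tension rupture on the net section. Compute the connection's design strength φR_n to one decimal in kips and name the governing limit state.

63.8 kips (block shear governs)

Bolt shear: A_b = π(0.625)²/4 = 0.3068 in². φR_n = 0.75 × 84 × 0.3068 × 4 × 2 = 154.6 kips.
Bearing (0.3125 in plate, F_u = 70 ksi): end bolts L_c = 1.3125 − 0.6875/2 = 0.96875, R_n = min(1.2×0.96875×0.3125×70, 2.4×0.625×0.3125×70) = 25.43 kips/bolt; interior L_c = 2.0625 − 0.6875 = 1.375, R_n = 32.813 kips/bolt. φR_n = 0.75 × (2×25.43 + 2×32.813) = 87.4 kips.
Block shear: shear path 2×[1.3125+1×2.0625] = 2×3.375 in, A_gv = 2.1094, A_nv = 2×(3.375 − 1.5×0.75)×0.3125 = 1.4063 in²; tension across gage: (1.9375 − 1×0.75)×0.3125 = 0.37109 in². R_n = min(0.6×70×1.4063, 0.6×50×2.1094) + 1.0×70×0.37109 = min(59.065, 63.282) + 25.976 = 85.041 kips. φR_n = 0.75 × 85.041 = 63.8 kips.
Tension yield (gross): A_g = 6.4375×0.3125 = 2.0117 in². φR_n = 0.90 × 50 × 2.0117 = 90.5 kips.
Tension rupture (net): A_n = (6.4375 − 2×0.75)×0.3125 = 1.543 in² (U = 1.0, A_e = A_n). φR_n = 0.75 × 70 × 1.543 = 81.0 kips.
Governing: min(154.6, 87.4, 63.8, 90.5, 81.0) = 63.8 kips → block shear.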